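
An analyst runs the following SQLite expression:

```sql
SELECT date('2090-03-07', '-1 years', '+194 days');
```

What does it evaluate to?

Adding -1 year to 2090-03-07 gives 2089-03-07.
Applying '+194 days' to 2089-03-07: counting 194 days forward gives 2089-09-17.

2089-09-17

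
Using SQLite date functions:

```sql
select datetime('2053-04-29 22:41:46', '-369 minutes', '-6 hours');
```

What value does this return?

2053-04-29 10:32:46

369 minutes = 6h 9m; -369 minutes from 2053-04-29 22:41:46 is 2053-04-29 16:32:46.
-6 hours from 2053-04-29 16:32:46 is 2053-04-29 10:32:46.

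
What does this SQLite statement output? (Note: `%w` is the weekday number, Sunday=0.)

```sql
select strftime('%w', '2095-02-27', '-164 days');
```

4

First apply '-164 days': 2095-02-27 → 2094-09-16.
2094-09-16 is a Thursday; with Sunday=0 that is 4.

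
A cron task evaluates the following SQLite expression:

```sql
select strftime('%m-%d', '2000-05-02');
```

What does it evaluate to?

`%m-%d` extracts the month-day: 05-02.

05-02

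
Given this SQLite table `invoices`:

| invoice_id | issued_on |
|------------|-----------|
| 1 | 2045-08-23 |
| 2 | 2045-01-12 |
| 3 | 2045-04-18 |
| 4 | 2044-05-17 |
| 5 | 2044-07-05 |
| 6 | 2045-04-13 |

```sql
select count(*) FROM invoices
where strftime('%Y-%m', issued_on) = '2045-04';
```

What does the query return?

2

Rows with year-month 2045-04: 2045-04-18, 2045-04-13 → 2.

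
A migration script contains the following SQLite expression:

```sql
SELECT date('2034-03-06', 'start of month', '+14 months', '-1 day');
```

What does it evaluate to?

2035-04-30

`start of month` rewinds 2034-03-06 to 2034-03-01.
Adding +14 months to 2034-03-01 gives 2035-05-01.
Going back 1 day from 2035-05-01 reaches 2035-04-30 (last day of April, 30 days).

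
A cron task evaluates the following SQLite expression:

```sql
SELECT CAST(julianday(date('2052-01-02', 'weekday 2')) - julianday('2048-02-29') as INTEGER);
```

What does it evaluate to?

1403

`weekday 2` advances to the next Tuesday; 2052-01-02 is already a Tuesday, so it stays at 2052-01-02.
0 days remain in February 2048 after the 29th (29 − 29).
Full months from March 2048 through December 2051 contribute their day counts.
Then 2 days into January 2052.
Total: 0 + 31 + 30 + 31 + 30 + 31 + 31 + 30 + 31 + 30 + 31 + 31 + 28 + 31 + 30 + 31 + 30 + 31 + 31 + 30 + 31 + 30 + 31 + 31 + 28 + 31 + 30 + 31 + 30 + 31 + 31 + 30 + 31 + 30 + 31 + 31 + 28 + 31 + 30 + 31 + 30 + 31 + 31 + 30 + 31 + 30 + 31 + 2 = 1403.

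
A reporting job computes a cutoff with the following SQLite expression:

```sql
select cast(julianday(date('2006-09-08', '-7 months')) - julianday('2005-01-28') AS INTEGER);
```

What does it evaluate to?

376

Adding -7 months to 2006-09-08 gives 2006-02-08.
3 days remain in January 2005 after the 28th (31 − 28).
Full months from February 2005 through January 2006 contribute their day counts.
Then 8 days into February 2006.
Total: 3 + 28 + 31 + 30 + 31 + 30 + 31 + 31 + 30 + 31 + 30 + 31 + 31 + 8 = 376.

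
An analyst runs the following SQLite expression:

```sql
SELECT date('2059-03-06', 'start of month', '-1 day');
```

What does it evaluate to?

`start of month` rewinds 2059-03-06 to 2059-03-01.
Going back 1 day from 2059-03-01 reaches 2059-02-28 (last day of February, 28 days).

2059-02-28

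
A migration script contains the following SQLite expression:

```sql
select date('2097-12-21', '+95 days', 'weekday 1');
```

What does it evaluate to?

2098-03-31

Applying '+95 days' to 2097-12-21: counting 95 days forward gives 2098-03-26.
`weekday 1` advances to the next Monday; 2098-03-26 is a Wednesday, so it moves forward to 2098-03-31.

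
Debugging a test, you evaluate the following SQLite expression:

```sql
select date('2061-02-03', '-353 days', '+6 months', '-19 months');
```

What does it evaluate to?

Applying '-353 days' to 2061-02-03: counting 353 days back gives 2060-02-16.
Adding +6 months to 2060-02-16 gives 2060-08-16.
Adding -19 months to 2060-08-16 gives 2059-01-16.

2059-01-16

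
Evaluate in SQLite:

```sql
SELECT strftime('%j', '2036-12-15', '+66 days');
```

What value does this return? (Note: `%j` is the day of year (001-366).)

First apply '+66 days': 2036-12-15 → 2037-02-19.
Day-of-year for 2037-02-19: days since 2037-01-01 inclusive = 50, zero-padded to 050.

050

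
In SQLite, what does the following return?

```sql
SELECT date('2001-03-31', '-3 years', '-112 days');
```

Adding -3 years to 2001-03-31 gives 1998-03-31.
Applying '-112 days' to 1998-03-31: counting 112 days back gives 1997-12-09.

1997-12-09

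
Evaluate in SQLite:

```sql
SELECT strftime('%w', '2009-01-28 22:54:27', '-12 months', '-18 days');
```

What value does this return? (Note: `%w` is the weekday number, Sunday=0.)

First apply '-12 months', '-18 days': 2009-01-28 22:54:27 → 2008-01-10 22:54:27.
2008-01-10 is a Thursday; with Sunday=0 that is 4.

4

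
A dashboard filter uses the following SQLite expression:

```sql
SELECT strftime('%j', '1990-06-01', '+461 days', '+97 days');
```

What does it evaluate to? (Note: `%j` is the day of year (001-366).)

345

First apply '+461 days', '+97 days': 1990-06-01 → 1991-12-11.
Day-of-year for 1991-12-11: days since 1991-01-01 inclusive = 345, zero-padded to 345.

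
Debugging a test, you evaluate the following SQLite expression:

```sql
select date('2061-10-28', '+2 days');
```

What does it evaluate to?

Advancing 2 more days within October lands on 2061-10-30.

2061-10-30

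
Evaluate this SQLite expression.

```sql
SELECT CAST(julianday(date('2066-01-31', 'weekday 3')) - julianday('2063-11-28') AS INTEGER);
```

798

`weekday 3` advances to the next Wednesday; 2066-01-31 is a Sunday, so it moves forward to 2066-02-03.
2 days remain in November 2063 after the 28th (30 − 28).
Full months from December 2063 through January 2066 contribute their day counts.
Then 3 days into February 2066.
Total: 2 + 31 + 31 + 29 + 31 + 30 + 31 + 30 + 31 + 31 + 30 + 31 + 30 + 31 + 31 + 28 + 31 + 30 + 31 + 30 + 31 + 31 + 30 + 31 + 30 + 31 + 31 + 3 = 798.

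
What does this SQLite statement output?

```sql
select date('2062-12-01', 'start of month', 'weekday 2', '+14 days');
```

2062-12-19

`start of month` rewinds 2062-12-01 to 2062-12-01.
`weekday 2` advances to the next Tuesday; 2062-12-01 is a Friday, so it moves forward to 2062-12-05.
Advancing 14 more days within December lands on 2062-12-19.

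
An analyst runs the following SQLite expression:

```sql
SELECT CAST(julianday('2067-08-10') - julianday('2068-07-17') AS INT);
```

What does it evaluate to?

21 days remain in August 2067 after the 10th (31 − 10).
Full months from September 2067 through June 2068 contribute their day counts.
Then 17 days into July 2068.
Total: 21 + 30 + 31 + 30 + 31 + 31 + 29 + 31 + 30 + 31 + 30 + 17 = 342.
The subtraction is earlier − later, so the result is −342 → -342.

-342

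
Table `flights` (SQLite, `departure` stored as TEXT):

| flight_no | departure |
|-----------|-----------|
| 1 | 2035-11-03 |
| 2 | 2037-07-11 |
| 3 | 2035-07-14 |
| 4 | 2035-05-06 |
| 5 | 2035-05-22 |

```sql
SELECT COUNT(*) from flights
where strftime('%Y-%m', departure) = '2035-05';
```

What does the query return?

2

Rows with year-month 2035-05: 2035-05-06, 2035-05-22 → 2.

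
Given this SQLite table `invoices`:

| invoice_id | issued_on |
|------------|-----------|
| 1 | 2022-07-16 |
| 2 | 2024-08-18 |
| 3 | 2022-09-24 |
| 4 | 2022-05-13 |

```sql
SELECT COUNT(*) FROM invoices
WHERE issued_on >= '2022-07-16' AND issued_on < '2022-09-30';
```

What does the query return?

2

Rows in [2022-07-16, 2022-09-30): 2022-07-16, 2022-09-24 → 2 rows.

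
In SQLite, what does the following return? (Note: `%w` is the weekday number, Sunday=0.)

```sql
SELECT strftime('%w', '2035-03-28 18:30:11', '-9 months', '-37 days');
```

1

First apply '-9 months', '-37 days': 2035-03-28 18:30:11 → 2034-05-22 18:30:11.
2034-05-22 is a Monday; with Sunday=0 that is 1.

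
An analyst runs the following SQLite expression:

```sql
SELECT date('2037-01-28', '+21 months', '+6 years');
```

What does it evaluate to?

Adding +21 months to 2037-01-28 gives 2038-10-28.
Adding +6 years to 2038-10-28 gives 2044-10-28.

2044-10-28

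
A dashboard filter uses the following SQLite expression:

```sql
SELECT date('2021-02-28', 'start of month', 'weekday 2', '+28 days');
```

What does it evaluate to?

2021-03-02

`start of month` rewinds 2021-02-28 to 2021-02-01.
`weekday 2` advances to the next Tuesday; 2021-02-01 is a Monday, so it moves forward to 2021-02-02.
February 2021 has 28 days; 26 remain after the 2nd, so 27 days reach 2021-03-01.
Advancing 1 more day within March lands on 2021-03-02.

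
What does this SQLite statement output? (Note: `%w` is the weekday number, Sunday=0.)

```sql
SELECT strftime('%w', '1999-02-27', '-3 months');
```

5

First apply '-3 months': 1999-02-27 → 1998-11-27.
1998-11-27 is a Friday; with Sunday=0 that is 5.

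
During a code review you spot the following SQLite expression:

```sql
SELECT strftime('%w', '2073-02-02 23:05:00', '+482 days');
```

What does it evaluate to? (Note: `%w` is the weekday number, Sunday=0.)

3

First apply '+482 days': 2073-02-02 23:05:00 → 2074-05-30 23:05:00.
2074-05-30 is a Wednesday; with Sunday=0 that is 3.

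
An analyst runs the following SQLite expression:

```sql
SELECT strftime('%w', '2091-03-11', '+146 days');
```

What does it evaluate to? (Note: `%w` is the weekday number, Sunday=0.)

First apply '+146 days': 2091-03-11 → 2091-08-04.
2091-08-04 is a Saturday; with Sunday=0 that is 6.

6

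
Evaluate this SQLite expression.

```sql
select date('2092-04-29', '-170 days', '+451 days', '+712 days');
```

Applying '-170 days' to 2092-04-29: counting 170 days back gives 2091-11-11.
Applying '+451 days' to 2091-11-11: counting 451 days forward gives 2093-02-04.
Applying '+712 days' to 2093-02-04: counting 712 days forward gives 2095-01-17.

2095-01-17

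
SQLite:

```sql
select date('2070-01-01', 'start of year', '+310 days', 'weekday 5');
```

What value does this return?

2070-11-07

`start of year` rewinds 2070-01-01 to 2070-01-01.
Applying '+310 days' to 2070-01-01: counting 310 days forward gives 2070-11-07.
`weekday 5` advances to the next Friday; 2070-11-07 is already a Friday, so it stays at 2070-11-07.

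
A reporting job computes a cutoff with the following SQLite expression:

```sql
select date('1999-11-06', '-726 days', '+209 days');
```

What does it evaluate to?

1998-06-07

Applying '-726 days' to 1999-11-06: counting 726 days back gives 1997-11-10.
Applying '+209 days' to 1997-11-10: counting 209 days forward gives 1998-06-07.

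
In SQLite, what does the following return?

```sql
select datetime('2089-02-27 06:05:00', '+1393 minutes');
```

1393 minutes = 23h 13m; +1393 minutes from 2089-02-27 06:05:00 is 2089-02-28 05:18:00 (crosses midnight).

2089-02-28 05:18:00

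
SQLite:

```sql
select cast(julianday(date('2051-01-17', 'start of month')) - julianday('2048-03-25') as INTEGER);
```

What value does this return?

1012

`start of month` rewinds 2051-01-17 to 2051-01-01.
6 days remain in March 2048 after the 25th (31 − 25).
Full months from April 2048 through December 2050 contribute their day counts.
Then 1 day into January 2051.
Total: 6 + 30 + 31 + 30 + 31 + 31 + 30 + 31 + 30 + 31 + 31 + 28 + 31 + 30 + 31 + 30 + 31 + 31 + 30 + 31 + 30 + 31 + 31 + 28 + 31 + 30 + 31 + 30 + 31 + 31 + 30 + 31 + 30 + 31 + 1 = 1012.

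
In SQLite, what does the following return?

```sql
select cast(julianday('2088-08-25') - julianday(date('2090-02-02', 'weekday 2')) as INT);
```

-531

`weekday 2` advances to the next Tuesday; 2090-02-02 is a Thursday, so it moves forward to 2090-02-07.
6 days remain in August 2088 after the 25th (31 − 25).
Full months from September 2088 through January 2090 contribute their day counts.
Then 7 days into February 2090.
Total: 6 + 30 + 31 + 30 + 31 + 31 + 28 + 31 + 30 + 31 + 30 + 31 + 31 + 30 + 31 + 30 + 31 + 31 + 7 = 531.
The subtraction is earlier − later, so the result is −531 → -531.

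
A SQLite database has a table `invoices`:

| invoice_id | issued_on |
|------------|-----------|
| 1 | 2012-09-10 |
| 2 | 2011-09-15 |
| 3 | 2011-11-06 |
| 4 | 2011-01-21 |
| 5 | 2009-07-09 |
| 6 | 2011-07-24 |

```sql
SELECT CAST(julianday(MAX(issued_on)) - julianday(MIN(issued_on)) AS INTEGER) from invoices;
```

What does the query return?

1159

MIN = 2009-07-09, MAX = 2012-09-10.
22 days remain in July 2009 after the 9th (31 − 9).
Full months from August 2009 through August 2012 contribute their day counts.
Then 10 days into September 2012.
Total: 22 + 31 + 30 + 31 + 30 + 31 + 31 + 28 + 31 + 30 + 31 + 30 + 31 + 31 + 30 + 31 + 30 + 31 + 31 + 28 + 31 + 30 + 31 + 30 + 31 + 31 + 30 + 31 + 30 + 31 + 31 + 29 + 31 + 30 + 31 + 30 + 31 + 31 + 10 = 1159.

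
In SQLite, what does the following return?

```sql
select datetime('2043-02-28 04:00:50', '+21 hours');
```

+21 hours from 2043-02-28 04:00:50 is 2043-03-01 01:00:50 (crosses midnight).

2043-03-01 01:00:50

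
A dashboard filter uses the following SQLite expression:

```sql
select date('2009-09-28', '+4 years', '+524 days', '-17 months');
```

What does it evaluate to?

Adding +4 years to 2009-09-28 gives 2013-09-28.
Applying '+524 days' to 2013-09-28: counting 524 days forward gives 2015-03-06.
Adding -17 months to 2015-03-06 gives 2013-10-06.

2013-10-06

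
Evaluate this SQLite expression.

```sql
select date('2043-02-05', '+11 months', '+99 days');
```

2044-04-13

Adding +11 months to 2043-02-05 gives 2044-01-05.
Applying '+99 days' to 2044-01-05: counting 99 days forward gives 2044-04-13.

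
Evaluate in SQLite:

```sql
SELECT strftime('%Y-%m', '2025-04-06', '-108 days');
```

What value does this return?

2024-12

First apply '-108 days': 2025-04-06 → 2024-12-19.
`%Y-%m` extracts the year-month: 2024-12.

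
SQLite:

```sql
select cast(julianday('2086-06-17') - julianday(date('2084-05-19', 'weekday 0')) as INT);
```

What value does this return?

757

`weekday 0` advances to the next Sunday; 2084-05-19 is a Friday, so it moves forward to 2084-05-21.
10 days remain in May 2084 after the 21st (31 − 21).
Full months from June 2084 through May 2086 contribute their day counts.
Then 17 days into June 2086.
Total: 10 + 30 + 31 + 31 + 30 + 31 + 30 + 31 + 31 + 28 + 31 + 30 + 31 + 30 + 31 + 31 + 30 + 31 + 30 + 31 + 31 + 28 + 31 + 30 + 31 + 17 = 757.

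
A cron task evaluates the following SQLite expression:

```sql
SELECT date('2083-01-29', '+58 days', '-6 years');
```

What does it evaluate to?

2077-03-28

Applying '+58 days' to 2083-01-29: counting 58 days forward gives 2083-03-28.
Adding -6 years to 2083-03-28 gives 2077-03-28.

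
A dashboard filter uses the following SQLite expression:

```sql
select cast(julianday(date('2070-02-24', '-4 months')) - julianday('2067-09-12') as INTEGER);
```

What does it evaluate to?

773

Adding -4 months to 2070-02-24 gives 2069-10-24.
18 days remain in September 2067 after the 12th (30 − 12).
Full months from October 2067 through September 2069 contribute their day counts.
Then 24 days into October 2069.
Total: 18 + 31 + 30 + 31 + 31 + 29 + 31 + 30 + 31 + 30 + 31 + 31 + 30 + 31 + 30 + 31 + 31 + 28 + 31 + 30 + 31 + 30 + 31 + 31 + 30 + 24 = 773.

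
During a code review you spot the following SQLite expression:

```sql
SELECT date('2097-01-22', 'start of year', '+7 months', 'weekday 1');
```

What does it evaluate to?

`start of year` rewinds 2097-01-22 to 2097-01-01.
Adding +7 months to 2097-01-01 gives 2097-08-01.
`weekday 1` advances to the next Monday; 2097-08-01 is a Thursday, so it moves forward to 2097-08-05.

2097-08-05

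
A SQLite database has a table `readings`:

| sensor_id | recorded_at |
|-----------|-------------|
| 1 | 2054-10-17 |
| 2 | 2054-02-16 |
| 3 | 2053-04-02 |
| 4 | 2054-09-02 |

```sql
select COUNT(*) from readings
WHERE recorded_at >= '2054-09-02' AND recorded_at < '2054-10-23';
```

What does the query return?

Rows in [2054-09-02, 2054-10-23): 2054-10-17, 2054-09-02 → 2 rows.

2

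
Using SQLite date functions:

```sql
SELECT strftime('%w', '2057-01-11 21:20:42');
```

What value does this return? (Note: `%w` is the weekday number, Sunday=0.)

4

2057-01-11 is a Thursday; with Sunday=0 that is 4.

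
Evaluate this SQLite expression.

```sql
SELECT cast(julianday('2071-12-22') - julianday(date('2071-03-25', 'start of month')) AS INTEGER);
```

296

`start of month` rewinds 2071-03-25 to 2071-03-01.
30 days remain in March 2071 after the 1st (31 − 1).
Full months from April 2071 through November 2071 contribute their day counts.
Then 22 days into December 2071.
Total: 30 + 30 + 31 + 30 + 31 + 31 + 30 + 31 + 30 + 22 = 296.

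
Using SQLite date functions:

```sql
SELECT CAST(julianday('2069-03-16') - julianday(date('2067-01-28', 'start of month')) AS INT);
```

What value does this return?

805

`start of month` rewinds 2067-01-28 to 2067-01-01.
30 days remain in January 2067 after the 1st (31 − 1).
Full months from February 2067 through February 2069 contribute their day counts.
Then 16 days into March 2069.
Total: 30 + 28 + 31 + 30 + 31 + 30 + 31 + 31 + 30 + 31 + 30 + 31 + 31 + 29 + 31 + 30 + 31 + 30 + 31 + 31 + 30 + 31 + 30 + 31 + 31 + 28 + 16 = 805.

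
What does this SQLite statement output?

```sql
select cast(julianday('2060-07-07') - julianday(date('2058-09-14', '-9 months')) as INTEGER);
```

Adding -9 months to 2058-09-14 gives 2057-12-14.
17 days remain in December 2057 after the 14th (31 − 14).
Full months from January 2058 through June 2060 contribute their day counts.
Then 7 days into July 2060.
Total: 17 + 31 + 28 + 31 + 30 + 31 + 30 + 31 + 31 + 30 + 31 + 30 + 31 + 31 + 28 + 31 + 30 + 31 + 30 + 31 + 31 + 30 + 31 + 30 + 31 + 31 + 29 + 31 + 30 + 31 + 30 + 7 = 936.

936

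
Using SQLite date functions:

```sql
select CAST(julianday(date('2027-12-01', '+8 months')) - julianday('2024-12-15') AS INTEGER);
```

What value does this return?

Adding +8 months to 2027-12-01 gives 2028-08-01.
16 days remain in December 2024 after the 15th (31 − 15).
Full months from January 2025 through July 2028 contribute their day counts.
Then 1 day into August 2028.
Total: 16 + 31 + 28 + 31 + 30 + 31 + 30 + 31 + 31 + 30 + 31 + 30 + 31 + 31 + 28 + 31 + 30 + 31 + 30 + 31 + 31 + 30 + 31 + 30 + 31 + 31 + 28 + 31 + 30 + 31 + 30 + 31 + 31 + 30 + 31 + 30 + 31 + 31 + 29 + 31 + 30 + 31 + 30 + 31 + 1 = 1325.

1325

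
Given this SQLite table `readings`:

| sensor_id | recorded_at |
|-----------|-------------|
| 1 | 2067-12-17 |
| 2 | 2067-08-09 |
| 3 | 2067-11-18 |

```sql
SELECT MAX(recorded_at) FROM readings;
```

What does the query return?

2067-12-17

MAX over {2067-08-09, 2067-11-18, 2067-12-17}.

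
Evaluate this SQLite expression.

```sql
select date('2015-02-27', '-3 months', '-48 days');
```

Adding -3 months to 2015-02-27 gives 2014-11-27.
Applying '-48 days' to 2014-11-27: counting 48 days back gives 2014-10-10.

2014-10-10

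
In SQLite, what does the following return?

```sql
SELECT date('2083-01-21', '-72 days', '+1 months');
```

2082-12-10

Applying '-72 days' to 2083-01-21: counting 72 days back gives 2082-11-10.
Adding +1 month to 2082-11-10 gives 2082-12-10.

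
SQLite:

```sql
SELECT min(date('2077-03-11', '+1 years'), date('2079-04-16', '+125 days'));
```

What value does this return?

date('2077-03-11', '+1 years') → 2078-03-11.
date('2079-04-16', '+125 days') → 2079-08-19.
Earlier of the two is 2078-03-11.

2078-03-11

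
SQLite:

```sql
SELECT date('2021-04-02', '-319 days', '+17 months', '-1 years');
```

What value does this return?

Applying '-319 days' to 2021-04-02: counting 319 days back gives 2020-05-18.
Adding +17 months to 2020-05-18 gives 2021-10-18.
Adding -1 year to 2021-10-18 gives 2020-10-18.

2020-10-18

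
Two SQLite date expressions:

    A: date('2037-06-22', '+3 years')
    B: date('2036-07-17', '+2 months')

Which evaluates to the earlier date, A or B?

A = 2040-06-22.
B = 2036-09-17.
B is earlier.

B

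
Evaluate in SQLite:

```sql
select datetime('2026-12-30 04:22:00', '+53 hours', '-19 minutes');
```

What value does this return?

+53 hours from 2026-12-30 04:22:00 is 2027-01-01 09:22:00 (crosses midnight).
-19 minutes from 2027-01-01 09:22:00 is 2027-01-01 09:03:00.

2027-01-01 09:03:00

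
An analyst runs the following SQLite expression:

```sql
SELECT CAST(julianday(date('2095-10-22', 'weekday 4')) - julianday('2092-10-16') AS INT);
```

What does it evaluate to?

`weekday 4` advances to the next Thursday; 2095-10-22 is a Saturday, so it moves forward to 2095-10-27.
15 days remain in October 2092 after the 16th (31 − 16).
Full months from November 2092 through September 2095 contribute their day counts.
Then 27 days into October 2095.
Total: 15 + 30 + 31 + 31 + 28 + 31 + 30 + 31 + 30 + 31 + 31 + 30 + 31 + 30 + 31 + 31 + 28 + 31 + 30 + 31 + 30 + 31 + 31 + 30 + 31 + 30 + 31 + 31 + 28 + 31 + 30 + 31 + 30 + 31 + 31 + 30 + 27 = 1106.

1106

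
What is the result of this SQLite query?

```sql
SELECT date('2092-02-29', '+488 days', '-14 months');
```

2092-05-01

Applying '+488 days' to 2092-02-29: counting 488 days forward gives 2093-07-01.
Adding -14 months to 2093-07-01 gives 2092-05-01.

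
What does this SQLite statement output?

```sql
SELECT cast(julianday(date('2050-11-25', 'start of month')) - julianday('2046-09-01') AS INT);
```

`start of month` rewinds 2050-11-25 to 2050-11-01.
29 days remain in September 2046 after the 1st (30 − 1).
Full months from October 2046 through October 2050 contribute their day counts.
Then 1 day into November 2050.
Total: 29 + 31 + 30 + 31 + 31 + 28 + 31 + 30 + 31 + 30 + 31 + 31 + 30 + 31 + 30 + 31 + 31 + 29 + 31 + 30 + 31 + 30 + 31 + 31 + 30 + 31 + 30 + 31 + 31 + 28 + 31 + 30 + 31 + 30 + 31 + 31 + 30 + 31 + 30 + 31 + 31 + 28 + 31 + 30 + 31 + 30 + 31 + 31 + 30 + 31 + 1 = 1522.

1522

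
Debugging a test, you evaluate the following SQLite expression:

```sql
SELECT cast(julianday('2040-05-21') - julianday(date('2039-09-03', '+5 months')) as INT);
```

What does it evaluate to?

Adding +5 months to 2039-09-03 gives 2040-02-03.
26 days remain in February 2040 after the 3rd (29 − 3).
March 2040: 31 days.
April 2040: 30 days.
Then 21 days into May 2040.
Total: 26 + 31 + 30 + 21 = 108.

108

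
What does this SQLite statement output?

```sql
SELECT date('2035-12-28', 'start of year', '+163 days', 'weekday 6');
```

`start of year` rewinds 2035-12-28 to 2035-01-01.
Applying '+163 days' to 2035-01-01: counting 163 days forward gives 2035-06-13.
`weekday 6` advances to the next Saturday; 2035-06-13 is a Wednesday, so it moves forward to 2035-06-16.

2035-06-16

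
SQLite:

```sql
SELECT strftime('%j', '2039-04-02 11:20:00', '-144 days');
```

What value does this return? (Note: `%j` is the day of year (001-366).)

313

First apply '-144 days': 2039-04-02 11:20:00 → 2038-11-09 11:20:00.
Day-of-year for 2038-11-09: days since 2038-01-01 inclusive = 313, zero-padded to 313.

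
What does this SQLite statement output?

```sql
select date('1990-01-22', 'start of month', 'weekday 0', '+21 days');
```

`start of month` rewinds 1990-01-22 to 1990-01-01.
`weekday 0` advances to the next Sunday; 1990-01-01 is a Monday, so it moves forward to 1990-01-07.
Advancing 21 more days within January lands on 1990-01-28.

1990-01-28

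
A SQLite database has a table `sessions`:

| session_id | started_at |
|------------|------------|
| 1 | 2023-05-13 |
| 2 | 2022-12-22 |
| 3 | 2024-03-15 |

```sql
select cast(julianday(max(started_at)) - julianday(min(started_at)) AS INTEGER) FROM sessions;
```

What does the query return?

MIN = 2022-12-22, MAX = 2024-03-15.
9 days remain in December 2022 after the 22nd (31 − 22).
Full months from January 2023 through February 2024 contribute their day counts.
Then 15 days into March 2024.
Total: 9 + 31 + 28 + 31 + 30 + 31 + 30 + 31 + 31 + 30 + 31 + 30 + 31 + 31 + 29 + 15 = 449.

449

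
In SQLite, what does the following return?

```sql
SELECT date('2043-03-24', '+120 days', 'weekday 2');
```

2043-07-28

Applying '+120 days' to 2043-03-24: counting 120 days forward gives 2043-07-22.
`weekday 2` advances to the next Tuesday; 2043-07-22 is a Wednesday, so it moves forward to 2043-07-28.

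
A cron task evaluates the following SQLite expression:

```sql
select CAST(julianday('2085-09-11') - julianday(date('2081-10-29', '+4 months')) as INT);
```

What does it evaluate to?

Adding +4 months to 2081-10-29 targets 2082-02-29. February 2082 has only 28 days, so SQLite normalizes the 1-day overflow forward to 2082-03-01.
30 days remain in March 2082 after the 1st (31 − 1).
Full months from April 2082 through August 2085 contribute their day counts.
Then 11 days into September 2085.
Total: 30 + 30 + 31 + 30 + 31 + 31 + 30 + 31 + 30 + 31 + 31 + 28 + 31 + 30 + 31 + 30 + 31 + 31 + 30 + 31 + 30 + 31 + 31 + 29 + 31 + 30 + 31 + 30 + 31 + 31 + 30 + 31 + 30 + 31 + 31 + 28 + 31 + 30 + 31 + 30 + 31 + 31 + 11 = 1290.

1290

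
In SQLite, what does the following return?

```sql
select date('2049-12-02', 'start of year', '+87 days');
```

2049-03-29

`start of year` rewinds 2049-12-02 to 2049-01-01.
Applying '+87 days' to 2049-01-01: counting 87 days forward gives 2049-03-29.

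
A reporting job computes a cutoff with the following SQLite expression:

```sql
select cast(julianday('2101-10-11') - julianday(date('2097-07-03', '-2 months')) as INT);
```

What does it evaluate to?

1621

Adding -2 months to 2097-07-03 gives 2097-05-03.
28 days remain in May 2097 after the 3rd (31 − 3).
Full months from June 2097 through September 2101 contribute their day counts.
Then 11 days into October 2101.
Total: 28 + 30 + 31 + 31 + 30 + 31 + 30 + 31 + 31 + 28 + 31 + 30 + 31 + 30 + 31 + 31 + 30 + 31 + 30 + 31 + 31 + 28 + 31 + 30 + 31 + 30 + 31 + 31 + 30 + 31 + 30 + 31 + 31 + 28 + 31 + 30 + 31 + 30 + 31 + 31 + 30 + 31 + 30 + 31 + 31 + 28 + 31 + 30 + 31 + 30 + 31 + 31 + 30 + 11 = 1621.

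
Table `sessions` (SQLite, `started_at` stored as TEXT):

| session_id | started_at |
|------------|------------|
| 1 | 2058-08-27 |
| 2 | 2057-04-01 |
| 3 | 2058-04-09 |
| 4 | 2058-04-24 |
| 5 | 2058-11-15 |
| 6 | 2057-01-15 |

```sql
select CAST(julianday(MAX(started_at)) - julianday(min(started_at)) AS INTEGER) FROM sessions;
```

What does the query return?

MIN = 2057-01-15, MAX = 2058-11-15.
16 days remain in January 2057 after the 15th (31 − 15).
Full months from February 2057 through October 2058 contribute their day counts.
Then 15 days into November 2058.
Total: 16 + 28 + 31 + 30 + 31 + 30 + 31 + 31 + 30 + 31 + 30 + 31 + 31 + 28 + 31 + 30 + 31 + 30 + 31 + 31 + 30 + 31 + 15 = 669.

669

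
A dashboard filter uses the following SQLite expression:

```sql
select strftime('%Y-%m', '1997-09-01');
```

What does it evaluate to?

`%Y-%m` extracts the year-month: 1997-09.

1997-09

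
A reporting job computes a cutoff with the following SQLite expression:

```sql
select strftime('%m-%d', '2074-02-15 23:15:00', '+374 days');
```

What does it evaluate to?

02-24

First apply '+374 days': 2074-02-15 23:15:00 → 2075-02-24 23:15:00.
`%m-%d` extracts the month-day: 02-24.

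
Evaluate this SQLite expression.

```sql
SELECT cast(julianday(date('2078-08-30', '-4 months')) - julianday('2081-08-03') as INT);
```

-1191

Adding -4 months to 2078-08-30 gives 2078-04-30.
0 days remain in April 2078 after the 30th (30 − 30).
Full months from May 2078 through July 2081 contribute their day counts.
Then 3 days into August 2081.
Total: 0 + 31 + 30 + 31 + 31 + 30 + 31 + 30 + 31 + 31 + 28 + 31 + 30 + 31 + 30 + 31 + 31 + 30 + 31 + 30 + 31 + 31 + 29 + 31 + 30 + 31 + 30 + 31 + 31 + 30 + 31 + 30 + 31 + 31 + 28 + 31 + 30 + 31 + 30 + 31 + 3 = 1191.
The subtraction is earlier − later, so the result is −1191 → -1191.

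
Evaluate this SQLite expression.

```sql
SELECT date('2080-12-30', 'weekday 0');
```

`weekday 0` advances to the next Sunday; 2080-12-30 is a Monday, so it moves forward to 2081-01-05.

2081-01-05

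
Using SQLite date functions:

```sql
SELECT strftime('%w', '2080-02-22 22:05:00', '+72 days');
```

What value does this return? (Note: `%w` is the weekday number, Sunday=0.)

6

First apply '+72 days': 2080-02-22 22:05:00 → 2080-05-04 22:05:00.
2080-05-04 is a Saturday; with Sunday=0 that is 6.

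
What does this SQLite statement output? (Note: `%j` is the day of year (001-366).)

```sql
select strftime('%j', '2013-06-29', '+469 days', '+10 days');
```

294

First apply '+469 days', '+10 days': 2013-06-29 → 2014-10-21.
Day-of-year for 2014-10-21: days since 2014-01-01 inclusive = 294, zero-padded to 294.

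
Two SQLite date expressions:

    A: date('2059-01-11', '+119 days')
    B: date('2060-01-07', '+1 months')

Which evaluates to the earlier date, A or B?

A

A = 2059-05-10.
B = 2060-02-07.
A is earlier.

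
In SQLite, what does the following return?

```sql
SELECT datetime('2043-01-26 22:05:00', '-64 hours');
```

-64 hours from 2043-01-26 22:05:00 is 2043-01-24 06:05:00 (crosses midnight).

2043-01-24 06:05:00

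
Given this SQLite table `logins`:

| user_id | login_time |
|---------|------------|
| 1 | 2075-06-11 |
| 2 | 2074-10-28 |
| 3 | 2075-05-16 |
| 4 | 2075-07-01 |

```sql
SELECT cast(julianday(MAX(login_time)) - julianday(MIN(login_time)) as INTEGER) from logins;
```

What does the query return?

246

MIN = 2074-10-28, MAX = 2075-07-01.
3 days remain in October 2074 after the 28th (31 − 28).
Full months from November 2074 through June 2075 contribute their day counts.
Then 1 day into July 2075.
Total: 3 + 30 + 31 + 31 + 28 + 31 + 30 + 31 + 30 + 1 = 246.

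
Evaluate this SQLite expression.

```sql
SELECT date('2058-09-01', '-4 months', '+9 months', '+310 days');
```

2059-12-08

Adding -4 months to 2058-09-01 gives 2058-05-01.
Adding +9 months to 2058-05-01 gives 2059-02-01.
Applying '+310 days' to 2059-02-01: counting 310 days forward gives 2059-12-08.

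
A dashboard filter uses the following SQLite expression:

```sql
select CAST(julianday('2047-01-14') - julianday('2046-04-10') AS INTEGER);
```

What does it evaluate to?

279

20 days remain in April 2046 after the 10th (30 − 10).
Full months from May 2046 through December 2046 contribute their day counts.
Then 14 days into January 2047.
Total: 20 + 31 + 30 + 31 + 31 + 30 + 31 + 30 + 31 + 14 = 279.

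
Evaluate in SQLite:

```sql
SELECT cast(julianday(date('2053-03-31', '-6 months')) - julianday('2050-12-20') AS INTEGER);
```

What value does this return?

651

Adding -6 months to 2053-03-31 targets 2052-09-31. September 2052 has only 30 days, so SQLite normalizes the 1-day overflow forward to 2052-10-01.
11 days remain in December 2050 after the 20th (31 − 20).
Full months from January 2051 through September 2052 contribute their day counts.
Then 1 day into October 2052.
Total: 11 + 31 + 28 + 31 + 30 + 31 + 30 + 31 + 31 + 30 + 31 + 30 + 31 + 31 + 29 + 31 + 30 + 31 + 30 + 31 + 31 + 30 + 1 = 651.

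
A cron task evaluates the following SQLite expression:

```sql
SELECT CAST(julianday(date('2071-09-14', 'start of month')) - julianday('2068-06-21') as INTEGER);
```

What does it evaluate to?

`start of month` rewinds 2071-09-14 to 2071-09-01.
9 days remain in June 2068 after the 21st (30 − 21).
Full months from July 2068 through August 2071 contribute their day counts.
Then 1 day into September 2071.
Total: 9 + 31 + 31 + 30 + 31 + 30 + 31 + 31 + 28 + 31 + 30 + 31 + 30 + 31 + 31 + 30 + 31 + 30 + 31 + 31 + 28 + 31 + 30 + 31 + 30 + 31 + 31 + 30 + 31 + 30 + 31 + 31 + 28 + 31 + 30 + 31 + 30 + 31 + 31 + 1 = 1167.

1167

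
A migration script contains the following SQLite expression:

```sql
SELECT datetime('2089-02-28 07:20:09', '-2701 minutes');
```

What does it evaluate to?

2701 minutes = 45h 1m; -2701 minutes from 2089-02-28 07:20:09 is 2089-02-26 10:19:09 (crosses midnight).

2089-02-26 10:19:09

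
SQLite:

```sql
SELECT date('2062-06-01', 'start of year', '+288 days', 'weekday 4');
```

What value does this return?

2062-10-19

`start of year` rewinds 2062-06-01 to 2062-01-01.
Applying '+288 days' to 2062-01-01: counting 288 days forward gives 2062-10-16.
`weekday 4` advances to the next Thursday; 2062-10-16 is a Monday, so it moves forward to 2062-10-19.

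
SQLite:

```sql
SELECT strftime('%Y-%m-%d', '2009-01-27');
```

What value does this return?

`%Y-%m-%d` extracts the ISO date: 2009-01-27.

2009-01-27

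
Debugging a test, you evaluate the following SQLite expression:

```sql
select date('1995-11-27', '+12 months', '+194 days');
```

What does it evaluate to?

Adding +12 months to 1995-11-27 gives 1996-11-27.
Applying '+194 days' to 1996-11-27: counting 194 days forward gives 1997-06-09.

1997-06-09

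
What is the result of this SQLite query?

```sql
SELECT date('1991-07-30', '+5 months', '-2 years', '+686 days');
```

Adding +5 months to 1991-07-30 gives 1991-12-30.
Adding -2 years to 1991-12-30 gives 1989-12-30.
Applying '+686 days' to 1989-12-30: counting 686 days forward gives 1991-11-16.

1991-11-16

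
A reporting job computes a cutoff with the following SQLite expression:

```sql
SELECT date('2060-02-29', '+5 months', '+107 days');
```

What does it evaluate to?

Adding +5 months to 2060-02-29 gives 2060-07-29.
Applying '+107 days' to 2060-07-29: counting 107 days forward gives 2060-11-13.

2060-11-13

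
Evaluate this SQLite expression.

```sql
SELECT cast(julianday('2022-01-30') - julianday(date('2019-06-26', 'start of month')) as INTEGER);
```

974

`start of month` rewinds 2019-06-26 to 2019-06-01.
29 days remain in June 2019 after the 1st (30 − 1).
Full months from July 2019 through December 2021 contribute their day counts.
Then 30 days into January 2022.
Total: 29 + 31 + 31 + 30 + 31 + 30 + 31 + 31 + 29 + 31 + 30 + 31 + 30 + 31 + 31 + 30 + 31 + 30 + 31 + 31 + 28 + 31 + 30 + 31 + 30 + 31 + 31 + 30 + 31 + 30 + 31 + 30 = 974.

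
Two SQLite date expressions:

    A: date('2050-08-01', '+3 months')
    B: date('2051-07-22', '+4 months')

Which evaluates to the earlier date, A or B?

A = 2050-11-01.
B = 2051-11-22.
A is earlier.

A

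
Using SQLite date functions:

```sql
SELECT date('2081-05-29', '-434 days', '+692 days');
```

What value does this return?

Applying '-434 days' to 2081-05-29: counting 434 days back gives 2080-03-21.
Applying '+692 days' to 2080-03-21: counting 692 days forward gives 2082-02-11.

2082-02-11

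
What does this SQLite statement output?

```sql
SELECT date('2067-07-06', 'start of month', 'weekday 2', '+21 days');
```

2067-07-26

`start of month` rewinds 2067-07-06 to 2067-07-01.
`weekday 2` advances to the next Tuesday; 2067-07-01 is a Friday, so it moves forward to 2067-07-05.
Advancing 21 more days within July lands on 2067-07-26.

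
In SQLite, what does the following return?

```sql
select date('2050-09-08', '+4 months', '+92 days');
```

Adding +4 months to 2050-09-08 gives 2051-01-08.
Applying '+92 days' to 2051-01-08: counting 92 days forward gives 2051-04-10.

2051-04-10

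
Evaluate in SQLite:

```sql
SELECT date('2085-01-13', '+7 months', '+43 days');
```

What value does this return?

2085-09-25

Adding +7 months to 2085-01-13 gives 2085-08-13.
Applying '+43 days' to 2085-08-13: counting 43 days forward gives 2085-09-25.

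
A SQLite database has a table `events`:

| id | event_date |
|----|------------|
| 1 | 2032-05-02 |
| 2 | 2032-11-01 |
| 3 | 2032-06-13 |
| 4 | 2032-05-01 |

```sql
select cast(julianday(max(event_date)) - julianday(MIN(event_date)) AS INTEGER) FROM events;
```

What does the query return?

MIN = 2032-05-01, MAX = 2032-11-01.
30 days remain in May 2032 after the 1st (31 − 1).
June 2032: 30 days.
July 2032: 31 days.
August 2032: 31 days.
September 2032: 30 days.
October 2032: 31 days.
Then 1 day into November 2032.
Total: 30 + 30 + 31 + 31 + 30 + 31 + 1 = 184.

184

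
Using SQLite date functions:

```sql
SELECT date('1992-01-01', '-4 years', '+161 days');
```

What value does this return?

Adding -4 years to 1992-01-01 gives 1988-01-01.
Applying '+161 days' to 1988-01-01: counting 161 days forward gives 1988-06-10.

1988-06-10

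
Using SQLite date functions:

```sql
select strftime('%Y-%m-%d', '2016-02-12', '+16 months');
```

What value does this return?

2017-06-12

First apply '+16 months': 2016-02-12 → 2017-06-12.
`%Y-%m-%d` extracts the ISO date: 2017-06-12.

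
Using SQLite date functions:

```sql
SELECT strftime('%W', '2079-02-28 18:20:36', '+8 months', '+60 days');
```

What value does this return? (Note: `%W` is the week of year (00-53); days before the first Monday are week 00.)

First apply '+8 months', '+60 days': 2079-02-28 18:20:36 → 2079-12-27 18:20:36.
2079-12-27 is a Wednesday. SQLite's %W counts Mondays since the year started; the result is 52.

52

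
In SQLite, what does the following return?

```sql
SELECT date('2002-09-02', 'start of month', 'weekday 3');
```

`start of month` rewinds 2002-09-02 to 2002-09-01.
`weekday 3` advances to the next Wednesday; 2002-09-01 is a Sunday, so it moves forward to 2002-09-04.

2002-09-04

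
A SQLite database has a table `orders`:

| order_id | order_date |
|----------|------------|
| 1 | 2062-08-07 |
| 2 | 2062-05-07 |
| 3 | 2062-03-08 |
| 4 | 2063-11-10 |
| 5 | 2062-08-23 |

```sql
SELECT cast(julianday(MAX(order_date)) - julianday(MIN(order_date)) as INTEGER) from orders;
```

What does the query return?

612

MIN = 2062-03-08, MAX = 2063-11-10.
23 days remain in March 2062 after the 8th (31 − 8).
Full months from April 2062 through October 2063 contribute their day counts.
Then 10 days into November 2063.
Total: 23 + 30 + 31 + 30 + 31 + 31 + 30 + 31 + 30 + 31 + 31 + 28 + 31 + 30 + 31 + 30 + 31 + 31 + 30 + 31 + 10 = 612.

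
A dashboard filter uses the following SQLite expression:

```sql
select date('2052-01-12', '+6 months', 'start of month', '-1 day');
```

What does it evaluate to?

Adding +6 months to 2052-01-12 gives 2052-07-12.
`start of month` rewinds 2052-07-12 to 2052-07-01.
Going back 1 day from 2052-07-01 reaches 2052-06-30 (last day of June, 30 days).

2052-06-30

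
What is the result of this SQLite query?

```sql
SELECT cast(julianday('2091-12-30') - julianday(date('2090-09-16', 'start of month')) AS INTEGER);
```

`start of month` rewinds 2090-09-16 to 2090-09-01.
29 days remain in September 2090 after the 1st (30 − 1).
Full months from October 2090 through November 2091 contribute their day counts.
Then 30 days into December 2091.
Total: 29 + 31 + 30 + 31 + 31 + 28 + 31 + 30 + 31 + 30 + 31 + 31 + 30 + 31 + 30 + 30 = 485.

485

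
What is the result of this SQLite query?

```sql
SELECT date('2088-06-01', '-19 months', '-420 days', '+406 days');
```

Adding -19 months to 2088-06-01 gives 2086-11-01.
Applying '-420 days' to 2086-11-01: counting 420 days back gives 2085-09-07.
Applying '+406 days' to 2085-09-07: counting 406 days forward gives 2086-10-18.

2086-10-18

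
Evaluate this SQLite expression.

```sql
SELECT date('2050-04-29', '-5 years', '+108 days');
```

Adding -5 years to 2050-04-29 gives 2045-04-29.
Applying '+108 days' to 2045-04-29: counting 108 days forward gives 2045-08-15.

2045-08-15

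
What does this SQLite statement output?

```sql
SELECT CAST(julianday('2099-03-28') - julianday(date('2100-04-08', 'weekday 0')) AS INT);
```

-379

`weekday 0` advances to the next Sunday; 2100-04-08 is a Thursday, so it moves forward to 2100-04-11.
3 days remain in March 2099 after the 28th (31 − 28).
Full months from April 2099 through March 2100 contribute their day counts.
Then 11 days into April 2100.
Total: 3 + 30 + 31 + 30 + 31 + 31 + 30 + 31 + 30 + 31 + 31 + 28 + 31 + 11 = 379.
The subtraction is earlier − later, so the result is −379 → -379.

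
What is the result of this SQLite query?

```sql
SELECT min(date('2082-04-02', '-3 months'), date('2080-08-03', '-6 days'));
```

date('2082-04-02', '-3 months') → 2082-01-02.
date('2080-08-03', '-6 days') → 2080-07-28.
Earlier of the two is 2080-07-28.

2080-07-28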